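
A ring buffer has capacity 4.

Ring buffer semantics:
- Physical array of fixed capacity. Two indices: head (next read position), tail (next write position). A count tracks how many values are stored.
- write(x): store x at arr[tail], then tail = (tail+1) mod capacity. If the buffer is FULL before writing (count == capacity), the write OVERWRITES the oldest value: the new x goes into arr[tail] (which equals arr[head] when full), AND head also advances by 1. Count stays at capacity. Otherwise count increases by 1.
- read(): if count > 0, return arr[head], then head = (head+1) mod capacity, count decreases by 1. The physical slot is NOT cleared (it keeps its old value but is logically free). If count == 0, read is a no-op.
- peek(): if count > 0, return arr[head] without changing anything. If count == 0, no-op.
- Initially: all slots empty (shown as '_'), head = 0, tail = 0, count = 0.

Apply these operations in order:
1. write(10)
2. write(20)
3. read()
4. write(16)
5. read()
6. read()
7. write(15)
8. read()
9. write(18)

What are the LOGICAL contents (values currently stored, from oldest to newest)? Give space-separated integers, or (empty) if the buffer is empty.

After op 1 (write(10)): arr=[10 _ _ _] head=0 tail=1 count=1
After op 2 (write(20)): arr=[10 20 _ _] head=0 tail=2 count=2
After op 3 (read()): arr=[10 20 _ _] head=1 tail=2 count=1
After op 4 (write(16)): arr=[10 20 16 _] head=1 tail=3 count=2
After op 5 (read()): arr=[10 20 16 _] head=2 tail=3 count=1
After op 6 (read()): arr=[10 20 16 _] head=3 tail=3 count=0
After op 7 (write(15)): arr=[10 20 16 15] head=3 tail=0 count=1
After op 8 (read()): arr=[10 20 16 15] head=0 tail=0 count=0
After op 9 (write(18)): arr=[18 20 16 15] head=0 tail=1 count=1

Answer: 18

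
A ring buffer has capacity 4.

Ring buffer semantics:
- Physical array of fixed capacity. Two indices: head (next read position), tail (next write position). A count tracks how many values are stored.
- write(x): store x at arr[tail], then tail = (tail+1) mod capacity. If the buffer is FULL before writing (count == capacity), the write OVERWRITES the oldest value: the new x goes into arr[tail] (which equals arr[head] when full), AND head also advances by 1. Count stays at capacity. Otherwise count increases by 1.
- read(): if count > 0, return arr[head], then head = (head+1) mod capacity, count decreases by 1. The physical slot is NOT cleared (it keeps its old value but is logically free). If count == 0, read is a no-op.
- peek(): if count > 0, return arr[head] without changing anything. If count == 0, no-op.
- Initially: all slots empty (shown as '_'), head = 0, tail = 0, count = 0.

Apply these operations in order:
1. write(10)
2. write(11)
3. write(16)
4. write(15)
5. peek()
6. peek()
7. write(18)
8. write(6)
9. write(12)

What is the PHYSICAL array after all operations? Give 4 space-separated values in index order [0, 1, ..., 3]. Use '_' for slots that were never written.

After op 1 (write(10)): arr=[10 _ _ _] head=0 tail=1 count=1
After op 2 (write(11)): arr=[10 11 _ _] head=0 tail=2 count=2
After op 3 (write(16)): arr=[10 11 16 _] head=0 tail=3 count=3
After op 4 (write(15)): arr=[10 11 16 15] head=0 tail=0 count=4
After op 5 (peek()): arr=[10 11 16 15] head=0 tail=0 count=4
After op 6 (peek()): arr=[10 11 16 15] head=0 tail=0 count=4
After op 7 (write(18)): arr=[18 11 16 15] head=1 tail=1 count=4
After op 8 (write(6)): arr=[18 6 16 15] head=2 tail=2 count=4
After op 9 (write(12)): arr=[18 6 12 15] head=3 tail=3 count=4

Answer: 18 6 12 15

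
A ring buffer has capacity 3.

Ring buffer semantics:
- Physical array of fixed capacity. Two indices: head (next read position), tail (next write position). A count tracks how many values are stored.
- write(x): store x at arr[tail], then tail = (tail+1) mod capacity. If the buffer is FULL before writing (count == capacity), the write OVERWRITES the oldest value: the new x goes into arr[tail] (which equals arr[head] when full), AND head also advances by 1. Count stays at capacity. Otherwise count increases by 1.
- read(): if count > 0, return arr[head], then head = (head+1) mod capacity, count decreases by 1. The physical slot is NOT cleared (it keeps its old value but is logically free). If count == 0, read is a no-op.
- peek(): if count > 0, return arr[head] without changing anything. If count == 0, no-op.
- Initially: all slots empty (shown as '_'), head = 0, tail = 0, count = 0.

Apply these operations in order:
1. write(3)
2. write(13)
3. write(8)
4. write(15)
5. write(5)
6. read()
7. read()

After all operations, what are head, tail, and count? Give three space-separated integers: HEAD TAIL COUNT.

After op 1 (write(3)): arr=[3 _ _] head=0 tail=1 count=1
After op 2 (write(13)): arr=[3 13 _] head=0 tail=2 count=2
After op 3 (write(8)): arr=[3 13 8] head=0 tail=0 count=3
After op 4 (write(15)): arr=[15 13 8] head=1 tail=1 count=3
After op 5 (write(5)): arr=[15 5 8] head=2 tail=2 count=3
After op 6 (read()): arr=[15 5 8] head=0 tail=2 count=2
After op 7 (read()): arr=[15 5 8] head=1 tail=2 count=1

Answer: 1 2 1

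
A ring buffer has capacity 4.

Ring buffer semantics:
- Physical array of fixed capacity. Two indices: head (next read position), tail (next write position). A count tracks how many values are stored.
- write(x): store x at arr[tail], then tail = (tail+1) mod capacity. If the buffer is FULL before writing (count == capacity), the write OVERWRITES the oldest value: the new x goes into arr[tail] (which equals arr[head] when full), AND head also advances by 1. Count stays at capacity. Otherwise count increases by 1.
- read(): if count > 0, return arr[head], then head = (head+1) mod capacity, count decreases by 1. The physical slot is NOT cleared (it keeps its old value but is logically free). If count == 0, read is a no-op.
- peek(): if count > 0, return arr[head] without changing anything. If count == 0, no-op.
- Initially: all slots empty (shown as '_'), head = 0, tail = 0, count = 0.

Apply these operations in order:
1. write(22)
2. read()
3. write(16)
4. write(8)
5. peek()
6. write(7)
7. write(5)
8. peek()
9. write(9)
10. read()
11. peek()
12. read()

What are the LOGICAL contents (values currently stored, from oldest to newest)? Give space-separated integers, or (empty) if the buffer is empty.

Answer: 5 9

Derivation:
After op 1 (write(22)): arr=[22 _ _ _] head=0 tail=1 count=1
After op 2 (read()): arr=[22 _ _ _] head=1 tail=1 count=0
After op 3 (write(16)): arr=[22 16 _ _] head=1 tail=2 count=1
After op 4 (write(8)): arr=[22 16 8 _] head=1 tail=3 count=2
After op 5 (peek()): arr=[22 16 8 _] head=1 tail=3 count=2
After op 6 (write(7)): arr=[22 16 8 7] head=1 tail=0 count=3
After op 7 (write(5)): arr=[5 16 8 7] head=1 tail=1 count=4
After op 8 (peek()): arr=[5 16 8 7] head=1 tail=1 count=4
After op 9 (write(9)): arr=[5 9 8 7] head=2 tail=2 count=4
After op 10 (read()): arr=[5 9 8 7] head=3 tail=2 count=3
After op 11 (peek()): arr=[5 9 8 7] head=3 tail=2 count=3
After op 12 (read()): arr=[5 9 8 7] head=0 tail=2 count=2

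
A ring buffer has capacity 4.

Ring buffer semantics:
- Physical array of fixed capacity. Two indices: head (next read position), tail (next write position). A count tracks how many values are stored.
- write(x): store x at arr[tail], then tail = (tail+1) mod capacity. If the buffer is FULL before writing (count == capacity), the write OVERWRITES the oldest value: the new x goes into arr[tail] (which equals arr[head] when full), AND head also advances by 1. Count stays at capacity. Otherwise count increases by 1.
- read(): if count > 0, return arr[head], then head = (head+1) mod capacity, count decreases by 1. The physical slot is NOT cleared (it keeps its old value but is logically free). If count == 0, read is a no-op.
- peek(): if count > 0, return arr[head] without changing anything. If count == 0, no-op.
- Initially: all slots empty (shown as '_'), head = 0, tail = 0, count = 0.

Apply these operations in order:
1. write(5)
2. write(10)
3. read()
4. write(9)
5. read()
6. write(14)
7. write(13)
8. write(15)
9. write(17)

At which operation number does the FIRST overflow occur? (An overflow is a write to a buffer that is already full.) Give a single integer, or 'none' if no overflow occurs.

Answer: 9

Derivation:
After op 1 (write(5)): arr=[5 _ _ _] head=0 tail=1 count=1
After op 2 (write(10)): arr=[5 10 _ _] head=0 tail=2 count=2
After op 3 (read()): arr=[5 10 _ _] head=1 tail=2 count=1
After op 4 (write(9)): arr=[5 10 9 _] head=1 tail=3 count=2
After op 5 (read()): arr=[5 10 9 _] head=2 tail=3 count=1
After op 6 (write(14)): arr=[5 10 9 14] head=2 tail=0 count=2
After op 7 (write(13)): arr=[13 10 9 14] head=2 tail=1 count=3
After op 8 (write(15)): arr=[13 15 9 14] head=2 tail=2 count=4
After op 9 (write(17)): arr=[13 15 17 14] head=3 tail=3 count=4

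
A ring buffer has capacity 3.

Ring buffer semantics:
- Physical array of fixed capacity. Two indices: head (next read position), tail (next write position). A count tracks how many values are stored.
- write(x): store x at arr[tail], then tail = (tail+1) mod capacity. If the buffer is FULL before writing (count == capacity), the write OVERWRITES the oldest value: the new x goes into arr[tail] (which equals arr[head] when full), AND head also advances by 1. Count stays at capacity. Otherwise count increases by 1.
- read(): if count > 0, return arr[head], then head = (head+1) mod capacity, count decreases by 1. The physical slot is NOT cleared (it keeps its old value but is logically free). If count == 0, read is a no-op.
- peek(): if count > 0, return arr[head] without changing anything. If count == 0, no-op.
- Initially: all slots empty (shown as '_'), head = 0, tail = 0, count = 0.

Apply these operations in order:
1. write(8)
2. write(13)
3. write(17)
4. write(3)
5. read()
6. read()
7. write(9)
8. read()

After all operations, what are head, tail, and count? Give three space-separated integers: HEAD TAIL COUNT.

After op 1 (write(8)): arr=[8 _ _] head=0 tail=1 count=1
After op 2 (write(13)): arr=[8 13 _] head=0 tail=2 count=2
After op 3 (write(17)): arr=[8 13 17] head=0 tail=0 count=3
After op 4 (write(3)): arr=[3 13 17] head=1 tail=1 count=3
After op 5 (read()): arr=[3 13 17] head=2 tail=1 count=2
After op 6 (read()): arr=[3 13 17] head=0 tail=1 count=1
After op 7 (write(9)): arr=[3 9 17] head=0 tail=2 count=2
After op 8 (read()): arr=[3 9 17] head=1 tail=2 count=1

Answer: 1 2 1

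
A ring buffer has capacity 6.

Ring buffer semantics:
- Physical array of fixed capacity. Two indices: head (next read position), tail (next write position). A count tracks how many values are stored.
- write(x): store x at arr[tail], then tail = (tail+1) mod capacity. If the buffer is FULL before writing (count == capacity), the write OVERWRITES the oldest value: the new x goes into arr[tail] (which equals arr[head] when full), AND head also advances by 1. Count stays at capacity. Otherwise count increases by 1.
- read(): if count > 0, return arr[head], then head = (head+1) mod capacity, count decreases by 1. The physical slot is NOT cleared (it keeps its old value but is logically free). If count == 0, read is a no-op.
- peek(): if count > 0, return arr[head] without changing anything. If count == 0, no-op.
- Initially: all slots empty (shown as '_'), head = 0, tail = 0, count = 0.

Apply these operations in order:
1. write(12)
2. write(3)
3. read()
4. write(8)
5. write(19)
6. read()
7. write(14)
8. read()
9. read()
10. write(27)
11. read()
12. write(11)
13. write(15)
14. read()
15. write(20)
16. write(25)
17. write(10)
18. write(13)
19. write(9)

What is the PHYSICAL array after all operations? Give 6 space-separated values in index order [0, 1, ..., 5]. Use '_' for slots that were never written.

After op 1 (write(12)): arr=[12 _ _ _ _ _] head=0 tail=1 count=1
After op 2 (write(3)): arr=[12 3 _ _ _ _] head=0 tail=2 count=2
After op 3 (read()): arr=[12 3 _ _ _ _] head=1 tail=2 count=1
After op 4 (write(8)): arr=[12 3 8 _ _ _] head=1 tail=3 count=2
After op 5 (write(19)): arr=[12 3 8 19 _ _] head=1 tail=4 count=3
After op 6 (read()): arr=[12 3 8 19 _ _] head=2 tail=4 count=2
After op 7 (write(14)): arr=[12 3 8 19 14 _] head=2 tail=5 count=3
After op 8 (read()): arr=[12 3 8 19 14 _] head=3 tail=5 count=2
After op 9 (read()): arr=[12 3 8 19 14 _] head=4 tail=5 count=1
After op 10 (write(27)): arr=[12 3 8 19 14 27] head=4 tail=0 count=2
After op 11 (read()): arr=[12 3 8 19 14 27] head=5 tail=0 count=1
After op 12 (write(11)): arr=[11 3 8 19 14 27] head=5 tail=1 count=2
After op 13 (write(15)): arr=[11 15 8 19 14 27] head=5 tail=2 count=3
After op 14 (read()): arr=[11 15 8 19 14 27] head=0 tail=2 count=2
After op 15 (write(20)): arr=[11 15 20 19 14 27] head=0 tail=3 count=3
After op 16 (write(25)): arr=[11 15 20 25 14 27] head=0 tail=4 count=4
After op 17 (write(10)): arr=[11 15 20 25 10 27] head=0 tail=5 count=5
After op 18 (write(13)): arr=[11 15 20 25 10 13] head=0 tail=0 count=6
After op 19 (write(9)): arr=[9 15 20 25 10 13] head=1 tail=1 count=6

Answer: 9 15 20 25 10 13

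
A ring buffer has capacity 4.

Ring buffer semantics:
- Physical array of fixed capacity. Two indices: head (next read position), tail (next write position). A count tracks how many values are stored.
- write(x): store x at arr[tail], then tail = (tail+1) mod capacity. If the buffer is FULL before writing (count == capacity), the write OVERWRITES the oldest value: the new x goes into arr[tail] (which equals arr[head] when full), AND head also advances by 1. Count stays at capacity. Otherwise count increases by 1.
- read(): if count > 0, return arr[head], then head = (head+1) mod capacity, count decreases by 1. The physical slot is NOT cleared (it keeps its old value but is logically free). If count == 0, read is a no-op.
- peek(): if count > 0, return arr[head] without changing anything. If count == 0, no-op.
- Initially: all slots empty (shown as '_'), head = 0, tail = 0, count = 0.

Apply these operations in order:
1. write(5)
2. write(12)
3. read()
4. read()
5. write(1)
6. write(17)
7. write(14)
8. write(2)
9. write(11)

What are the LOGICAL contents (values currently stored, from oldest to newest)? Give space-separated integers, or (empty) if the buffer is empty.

Answer: 17 14 2 11

Derivation:
After op 1 (write(5)): arr=[5 _ _ _] head=0 tail=1 count=1
After op 2 (write(12)): arr=[5 12 _ _] head=0 tail=2 count=2
After op 3 (read()): arr=[5 12 _ _] head=1 tail=2 count=1
After op 4 (read()): arr=[5 12 _ _] head=2 tail=2 count=0
After op 5 (write(1)): arr=[5 12 1 _] head=2 tail=3 count=1
After op 6 (write(17)): arr=[5 12 1 17] head=2 tail=0 count=2
After op 7 (write(14)): arr=[14 12 1 17] head=2 tail=1 count=3
After op 8 (write(2)): arr=[14 2 1 17] head=2 tail=2 count=4
After op 9 (write(11)): arr=[14 2 11 17] head=3 tail=3 count=4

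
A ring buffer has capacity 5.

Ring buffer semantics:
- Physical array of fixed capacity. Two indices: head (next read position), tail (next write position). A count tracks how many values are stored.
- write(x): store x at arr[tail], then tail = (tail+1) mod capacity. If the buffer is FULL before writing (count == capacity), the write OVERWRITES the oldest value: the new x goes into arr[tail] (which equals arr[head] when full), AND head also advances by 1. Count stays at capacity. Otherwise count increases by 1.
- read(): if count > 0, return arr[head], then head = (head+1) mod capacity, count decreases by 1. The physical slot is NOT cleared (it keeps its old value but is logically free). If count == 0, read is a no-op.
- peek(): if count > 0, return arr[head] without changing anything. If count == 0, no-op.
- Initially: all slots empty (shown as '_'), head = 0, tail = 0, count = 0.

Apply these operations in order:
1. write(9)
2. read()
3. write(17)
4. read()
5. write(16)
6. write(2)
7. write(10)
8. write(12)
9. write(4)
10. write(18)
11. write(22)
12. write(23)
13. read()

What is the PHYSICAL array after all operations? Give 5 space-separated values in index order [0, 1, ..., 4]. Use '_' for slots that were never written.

After op 1 (write(9)): arr=[9 _ _ _ _] head=0 tail=1 count=1
After op 2 (read()): arr=[9 _ _ _ _] head=1 tail=1 count=0
After op 3 (write(17)): arr=[9 17 _ _ _] head=1 tail=2 count=1
After op 4 (read()): arr=[9 17 _ _ _] head=2 tail=2 count=0
After op 5 (write(16)): arr=[9 17 16 _ _] head=2 tail=3 count=1
After op 6 (write(2)): arr=[9 17 16 2 _] head=2 tail=4 count=2
After op 7 (write(10)): arr=[9 17 16 2 10] head=2 tail=0 count=3
After op 8 (write(12)): arr=[12 17 16 2 10] head=2 tail=1 count=4
After op 9 (write(4)): arr=[12 4 16 2 10] head=2 tail=2 count=5
After op 10 (write(18)): arr=[12 4 18 2 10] head=3 tail=3 count=5
After op 11 (write(22)): arr=[12 4 18 22 10] head=4 tail=4 count=5
After op 12 (write(23)): arr=[12 4 18 22 23] head=0 tail=0 count=5
After op 13 (read()): arr=[12 4 18 22 23] head=1 tail=0 count=4

Answer: 12 4 18 22 23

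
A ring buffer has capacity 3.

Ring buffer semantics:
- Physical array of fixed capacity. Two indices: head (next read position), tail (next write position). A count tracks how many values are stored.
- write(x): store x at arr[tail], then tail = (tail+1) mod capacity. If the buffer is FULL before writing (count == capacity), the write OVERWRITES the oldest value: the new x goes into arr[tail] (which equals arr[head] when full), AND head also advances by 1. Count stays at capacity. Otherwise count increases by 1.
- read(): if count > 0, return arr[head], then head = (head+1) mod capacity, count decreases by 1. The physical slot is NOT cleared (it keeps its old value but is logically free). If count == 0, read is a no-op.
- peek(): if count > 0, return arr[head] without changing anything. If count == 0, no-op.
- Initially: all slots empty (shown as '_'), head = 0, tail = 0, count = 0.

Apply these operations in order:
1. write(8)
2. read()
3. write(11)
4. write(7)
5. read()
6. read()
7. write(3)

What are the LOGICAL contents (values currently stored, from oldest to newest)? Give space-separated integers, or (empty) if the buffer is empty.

Answer: 3

Derivation:
After op 1 (write(8)): arr=[8 _ _] head=0 tail=1 count=1
After op 2 (read()): arr=[8 _ _] head=1 tail=1 count=0
After op 3 (write(11)): arr=[8 11 _] head=1 tail=2 count=1
After op 4 (write(7)): arr=[8 11 7] head=1 tail=0 count=2
After op 5 (read()): arr=[8 11 7] head=2 tail=0 count=1
After op 6 (read()): arr=[8 11 7] head=0 tail=0 count=0
After op 7 (write(3)): arr=[3 11 7] head=0 tail=1 count=1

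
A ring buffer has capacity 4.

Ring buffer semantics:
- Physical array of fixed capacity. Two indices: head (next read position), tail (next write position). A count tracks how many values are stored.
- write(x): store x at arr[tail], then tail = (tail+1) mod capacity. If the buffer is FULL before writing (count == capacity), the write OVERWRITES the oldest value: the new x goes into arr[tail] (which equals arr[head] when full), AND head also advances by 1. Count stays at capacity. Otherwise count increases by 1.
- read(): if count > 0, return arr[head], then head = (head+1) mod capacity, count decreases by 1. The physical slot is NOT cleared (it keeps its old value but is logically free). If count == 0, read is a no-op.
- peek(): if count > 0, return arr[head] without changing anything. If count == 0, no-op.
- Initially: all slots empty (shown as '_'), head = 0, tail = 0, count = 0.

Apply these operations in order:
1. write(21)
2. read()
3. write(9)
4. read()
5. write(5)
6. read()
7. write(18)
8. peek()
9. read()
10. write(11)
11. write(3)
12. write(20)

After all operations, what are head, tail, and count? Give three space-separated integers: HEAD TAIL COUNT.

Answer: 0 3 3

Derivation:
After op 1 (write(21)): arr=[21 _ _ _] head=0 tail=1 count=1
After op 2 (read()): arr=[21 _ _ _] head=1 tail=1 count=0
After op 3 (write(9)): arr=[21 9 _ _] head=1 tail=2 count=1
After op 4 (read()): arr=[21 9 _ _] head=2 tail=2 count=0
After op 5 (write(5)): arr=[21 9 5 _] head=2 tail=3 count=1
After op 6 (read()): arr=[21 9 5 _] head=3 tail=3 count=0
After op 7 (write(18)): arr=[21 9 5 18] head=3 tail=0 count=1
After op 8 (peek()): arr=[21 9 5 18] head=3 tail=0 count=1
After op 9 (read()): arr=[21 9 5 18] head=0 tail=0 count=0
After op 10 (write(11)): arr=[11 9 5 18] head=0 tail=1 count=1
After op 11 (write(3)): arr=[11 3 5 18] head=0 tail=2 count=2
After op 12 (write(20)): arr=[11 3 20 18] head=0 tail=3 count=3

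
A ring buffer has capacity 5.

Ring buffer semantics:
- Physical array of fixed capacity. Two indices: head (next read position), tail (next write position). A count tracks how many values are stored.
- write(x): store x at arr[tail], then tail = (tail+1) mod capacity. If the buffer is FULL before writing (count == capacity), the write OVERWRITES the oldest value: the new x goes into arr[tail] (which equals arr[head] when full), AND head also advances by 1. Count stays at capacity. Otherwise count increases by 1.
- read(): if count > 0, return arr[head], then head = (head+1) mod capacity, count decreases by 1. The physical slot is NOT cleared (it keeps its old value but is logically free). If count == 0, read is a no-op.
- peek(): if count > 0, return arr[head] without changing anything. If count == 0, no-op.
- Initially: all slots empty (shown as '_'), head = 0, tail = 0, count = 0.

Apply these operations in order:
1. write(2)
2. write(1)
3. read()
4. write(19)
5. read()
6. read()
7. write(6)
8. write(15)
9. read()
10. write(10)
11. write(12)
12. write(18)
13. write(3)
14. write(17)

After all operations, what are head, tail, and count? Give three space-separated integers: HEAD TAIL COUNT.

After op 1 (write(2)): arr=[2 _ _ _ _] head=0 tail=1 count=1
After op 2 (write(1)): arr=[2 1 _ _ _] head=0 tail=2 count=2
After op 3 (read()): arr=[2 1 _ _ _] head=1 tail=2 count=1
After op 4 (write(19)): arr=[2 1 19 _ _] head=1 tail=3 count=2
After op 5 (read()): arr=[2 1 19 _ _] head=2 tail=3 count=1
After op 6 (read()): arr=[2 1 19 _ _] head=3 tail=3 count=0
After op 7 (write(6)): arr=[2 1 19 6 _] head=3 tail=4 count=1
After op 8 (write(15)): arr=[2 1 19 6 15] head=3 tail=0 count=2
After op 9 (read()): arr=[2 1 19 6 15] head=4 tail=0 count=1
After op 10 (write(10)): arr=[10 1 19 6 15] head=4 tail=1 count=2
After op 11 (write(12)): arr=[10 12 19 6 15] head=4 tail=2 count=3
After op 12 (write(18)): arr=[10 12 18 6 15] head=4 tail=3 count=4
After op 13 (write(3)): arr=[10 12 18 3 15] head=4 tail=4 count=5
After op 14 (write(17)): arr=[10 12 18 3 17] head=0 tail=0 count=5

Answer: 0 0 5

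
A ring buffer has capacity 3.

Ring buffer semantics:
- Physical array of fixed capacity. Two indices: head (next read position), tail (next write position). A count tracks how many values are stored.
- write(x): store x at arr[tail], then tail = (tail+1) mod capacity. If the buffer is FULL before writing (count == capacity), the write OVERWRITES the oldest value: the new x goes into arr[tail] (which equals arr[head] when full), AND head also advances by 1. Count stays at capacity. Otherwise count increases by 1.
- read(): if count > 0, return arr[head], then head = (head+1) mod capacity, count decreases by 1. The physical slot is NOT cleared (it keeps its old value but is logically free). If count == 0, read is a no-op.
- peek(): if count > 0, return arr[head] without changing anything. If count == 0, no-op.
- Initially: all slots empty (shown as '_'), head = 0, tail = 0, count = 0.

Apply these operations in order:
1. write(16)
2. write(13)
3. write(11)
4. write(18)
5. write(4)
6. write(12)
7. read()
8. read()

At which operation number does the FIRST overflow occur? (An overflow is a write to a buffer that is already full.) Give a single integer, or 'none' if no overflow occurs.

Answer: 4

Derivation:
After op 1 (write(16)): arr=[16 _ _] head=0 tail=1 count=1
After op 2 (write(13)): arr=[16 13 _] head=0 tail=2 count=2
After op 3 (write(11)): arr=[16 13 11] head=0 tail=0 count=3
After op 4 (write(18)): arr=[18 13 11] head=1 tail=1 count=3
After op 5 (write(4)): arr=[18 4 11] head=2 tail=2 count=3
After op 6 (write(12)): arr=[18 4 12] head=0 tail=0 count=3
After op 7 (read()): arr=[18 4 12] head=1 tail=0 count=2
After op 8 (read()): arr=[18 4 12] head=2 tail=0 count=1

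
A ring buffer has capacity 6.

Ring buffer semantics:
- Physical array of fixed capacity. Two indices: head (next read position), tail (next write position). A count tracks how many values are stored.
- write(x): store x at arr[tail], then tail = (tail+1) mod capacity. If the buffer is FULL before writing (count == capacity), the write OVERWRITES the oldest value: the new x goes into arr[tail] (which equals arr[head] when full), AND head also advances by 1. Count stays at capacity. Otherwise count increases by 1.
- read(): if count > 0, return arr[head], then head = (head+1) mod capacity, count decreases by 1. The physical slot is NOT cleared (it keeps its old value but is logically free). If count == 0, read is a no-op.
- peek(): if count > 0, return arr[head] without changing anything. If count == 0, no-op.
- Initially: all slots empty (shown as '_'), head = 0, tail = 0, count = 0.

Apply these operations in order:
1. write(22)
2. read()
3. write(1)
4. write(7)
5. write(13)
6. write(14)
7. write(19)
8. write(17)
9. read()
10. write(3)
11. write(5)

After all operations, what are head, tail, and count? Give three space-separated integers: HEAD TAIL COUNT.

Answer: 3 3 6

Derivation:
After op 1 (write(22)): arr=[22 _ _ _ _ _] head=0 tail=1 count=1
After op 2 (read()): arr=[22 _ _ _ _ _] head=1 tail=1 count=0
After op 3 (write(1)): arr=[22 1 _ _ _ _] head=1 tail=2 count=1
After op 4 (write(7)): arr=[22 1 7 _ _ _] head=1 tail=3 count=2
After op 5 (write(13)): arr=[22 1 7 13 _ _] head=1 tail=4 count=3
After op 6 (write(14)): arr=[22 1 7 13 14 _] head=1 tail=5 count=4
After op 7 (write(19)): arr=[22 1 7 13 14 19] head=1 tail=0 count=5
After op 8 (write(17)): arr=[17 1 7 13 14 19] head=1 tail=1 count=6
After op 9 (read()): arr=[17 1 7 13 14 19] head=2 tail=1 count=5
After op 10 (write(3)): arr=[17 3 7 13 14 19] head=2 tail=2 count=6
After op 11 (write(5)): arr=[17 3 5 13 14 19] head=3 tail=3 count=6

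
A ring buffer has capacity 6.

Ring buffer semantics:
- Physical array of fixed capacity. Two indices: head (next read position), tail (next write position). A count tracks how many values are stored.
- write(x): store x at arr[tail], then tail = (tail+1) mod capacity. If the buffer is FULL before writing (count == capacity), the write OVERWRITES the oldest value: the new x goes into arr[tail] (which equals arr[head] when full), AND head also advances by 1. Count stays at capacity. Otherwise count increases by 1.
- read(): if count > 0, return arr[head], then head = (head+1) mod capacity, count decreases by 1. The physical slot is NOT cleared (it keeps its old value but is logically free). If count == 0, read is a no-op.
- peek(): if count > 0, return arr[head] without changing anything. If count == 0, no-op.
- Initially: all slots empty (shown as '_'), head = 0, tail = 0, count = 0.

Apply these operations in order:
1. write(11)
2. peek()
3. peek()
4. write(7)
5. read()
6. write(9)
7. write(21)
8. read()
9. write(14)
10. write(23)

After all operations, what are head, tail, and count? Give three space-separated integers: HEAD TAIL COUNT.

After op 1 (write(11)): arr=[11 _ _ _ _ _] head=0 tail=1 count=1
After op 2 (peek()): arr=[11 _ _ _ _ _] head=0 tail=1 count=1
After op 3 (peek()): arr=[11 _ _ _ _ _] head=0 tail=1 count=1
After op 4 (write(7)): arr=[11 7 _ _ _ _] head=0 tail=2 count=2
After op 5 (read()): arr=[11 7 _ _ _ _] head=1 tail=2 count=1
After op 6 (write(9)): arr=[11 7 9 _ _ _] head=1 tail=3 count=2
After op 7 (write(21)): arr=[11 7 9 21 _ _] head=1 tail=4 count=3
After op 8 (read()): arr=[11 7 9 21 _ _] head=2 tail=4 count=2
After op 9 (write(14)): arr=[11 7 9 21 14 _] head=2 tail=5 count=3
After op 10 (write(23)): arr=[11 7 9 21 14 23] head=2 tail=0 count=4

Answer: 2 0 4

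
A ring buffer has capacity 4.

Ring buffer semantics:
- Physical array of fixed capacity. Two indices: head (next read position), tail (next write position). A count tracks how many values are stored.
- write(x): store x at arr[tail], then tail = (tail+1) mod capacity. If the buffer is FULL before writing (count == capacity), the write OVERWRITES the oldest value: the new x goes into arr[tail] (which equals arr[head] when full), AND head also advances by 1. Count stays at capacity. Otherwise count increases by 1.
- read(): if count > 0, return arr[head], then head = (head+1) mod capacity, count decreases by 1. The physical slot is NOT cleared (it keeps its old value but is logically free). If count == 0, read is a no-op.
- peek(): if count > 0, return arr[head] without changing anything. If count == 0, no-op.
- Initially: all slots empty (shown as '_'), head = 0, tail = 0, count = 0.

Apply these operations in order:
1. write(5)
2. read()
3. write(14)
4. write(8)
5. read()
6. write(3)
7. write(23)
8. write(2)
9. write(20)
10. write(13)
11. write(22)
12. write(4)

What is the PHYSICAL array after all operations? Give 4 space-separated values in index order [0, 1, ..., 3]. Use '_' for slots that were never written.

After op 1 (write(5)): arr=[5 _ _ _] head=0 tail=1 count=1
After op 2 (read()): arr=[5 _ _ _] head=1 tail=1 count=0
After op 3 (write(14)): arr=[5 14 _ _] head=1 tail=2 count=1
After op 4 (write(8)): arr=[5 14 8 _] head=1 tail=3 count=2
After op 5 (read()): arr=[5 14 8 _] head=2 tail=3 count=1
After op 6 (write(3)): arr=[5 14 8 3] head=2 tail=0 count=2
After op 7 (write(23)): arr=[23 14 8 3] head=2 tail=1 count=3
After op 8 (write(2)): arr=[23 2 8 3] head=2 tail=2 count=4
After op 9 (write(20)): arr=[23 2 20 3] head=3 tail=3 count=4
After op 10 (write(13)): arr=[23 2 20 13] head=0 tail=0 count=4
After op 11 (write(22)): arr=[22 2 20 13] head=1 tail=1 count=4
After op 12 (write(4)): arr=[22 4 20 13] head=2 tail=2 count=4

Answer: 22 4 20 13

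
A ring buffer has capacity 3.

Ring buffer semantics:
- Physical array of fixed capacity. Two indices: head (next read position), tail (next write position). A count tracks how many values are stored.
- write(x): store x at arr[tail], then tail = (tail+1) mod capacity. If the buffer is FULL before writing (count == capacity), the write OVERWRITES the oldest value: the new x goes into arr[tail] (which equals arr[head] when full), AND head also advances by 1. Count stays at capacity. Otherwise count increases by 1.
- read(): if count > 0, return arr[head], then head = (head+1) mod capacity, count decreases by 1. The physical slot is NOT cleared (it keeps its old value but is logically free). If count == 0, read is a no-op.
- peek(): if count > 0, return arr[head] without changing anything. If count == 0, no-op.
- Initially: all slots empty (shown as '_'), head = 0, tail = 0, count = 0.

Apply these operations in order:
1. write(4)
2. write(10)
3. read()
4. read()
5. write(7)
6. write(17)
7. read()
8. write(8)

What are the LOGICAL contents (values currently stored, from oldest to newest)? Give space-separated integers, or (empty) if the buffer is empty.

Answer: 17 8

Derivation:
After op 1 (write(4)): arr=[4 _ _] head=0 tail=1 count=1
After op 2 (write(10)): arr=[4 10 _] head=0 tail=2 count=2
After op 3 (read()): arr=[4 10 _] head=1 tail=2 count=1
After op 4 (read()): arr=[4 10 _] head=2 tail=2 count=0
After op 5 (write(7)): arr=[4 10 7] head=2 tail=0 count=1
After op 6 (write(17)): arr=[17 10 7] head=2 tail=1 count=2
After op 7 (read()): arr=[17 10 7] head=0 tail=1 count=1
After op 8 (write(8)): arr=[17 8 7] head=0 tail=2 count=2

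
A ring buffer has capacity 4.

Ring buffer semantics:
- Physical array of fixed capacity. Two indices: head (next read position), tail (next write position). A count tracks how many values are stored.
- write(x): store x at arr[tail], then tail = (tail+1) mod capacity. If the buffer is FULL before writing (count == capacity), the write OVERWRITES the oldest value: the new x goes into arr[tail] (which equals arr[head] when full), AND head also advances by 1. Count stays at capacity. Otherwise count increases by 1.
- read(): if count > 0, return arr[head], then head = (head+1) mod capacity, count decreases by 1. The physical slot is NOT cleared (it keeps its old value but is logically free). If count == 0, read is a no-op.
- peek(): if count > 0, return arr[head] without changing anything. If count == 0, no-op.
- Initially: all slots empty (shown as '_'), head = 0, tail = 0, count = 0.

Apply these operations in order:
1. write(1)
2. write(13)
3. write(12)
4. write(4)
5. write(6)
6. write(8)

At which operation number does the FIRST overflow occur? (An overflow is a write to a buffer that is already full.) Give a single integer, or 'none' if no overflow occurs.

After op 1 (write(1)): arr=[1 _ _ _] head=0 tail=1 count=1
After op 2 (write(13)): arr=[1 13 _ _] head=0 tail=2 count=2
After op 3 (write(12)): arr=[1 13 12 _] head=0 tail=3 count=3
After op 4 (write(4)): arr=[1 13 12 4] head=0 tail=0 count=4
After op 5 (write(6)): arr=[6 13 12 4] head=1 tail=1 count=4
After op 6 (write(8)): arr=[6 8 12 4] head=2 tail=2 count=4

Answer: 5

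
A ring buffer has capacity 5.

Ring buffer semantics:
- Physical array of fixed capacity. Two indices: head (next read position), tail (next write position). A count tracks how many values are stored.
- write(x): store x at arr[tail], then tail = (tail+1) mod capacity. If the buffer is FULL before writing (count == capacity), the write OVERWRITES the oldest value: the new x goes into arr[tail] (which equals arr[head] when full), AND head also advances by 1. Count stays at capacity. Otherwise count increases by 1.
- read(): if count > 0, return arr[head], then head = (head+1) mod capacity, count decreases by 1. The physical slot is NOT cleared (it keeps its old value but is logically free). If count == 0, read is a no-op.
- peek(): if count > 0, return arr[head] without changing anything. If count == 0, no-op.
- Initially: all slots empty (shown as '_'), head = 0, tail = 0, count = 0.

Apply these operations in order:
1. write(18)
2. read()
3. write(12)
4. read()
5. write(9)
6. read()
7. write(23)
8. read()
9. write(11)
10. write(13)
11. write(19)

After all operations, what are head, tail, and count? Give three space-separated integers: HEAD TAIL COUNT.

Answer: 4 2 3

Derivation:
After op 1 (write(18)): arr=[18 _ _ _ _] head=0 tail=1 count=1
After op 2 (read()): arr=[18 _ _ _ _] head=1 tail=1 count=0
After op 3 (write(12)): arr=[18 12 _ _ _] head=1 tail=2 count=1
After op 4 (read()): arr=[18 12 _ _ _] head=2 tail=2 count=0
After op 5 (write(9)): arr=[18 12 9 _ _] head=2 tail=3 count=1
After op 6 (read()): arr=[18 12 9 _ _] head=3 tail=3 count=0
After op 7 (write(23)): arr=[18 12 9 23 _] head=3 tail=4 count=1
After op 8 (read()): arr=[18 12 9 23 _] head=4 tail=4 count=0
After op 9 (write(11)): arr=[18 12 9 23 11] head=4 tail=0 count=1
After op 10 (write(13)): arr=[13 12 9 23 11] head=4 tail=1 count=2
After op 11 (write(19)): arr=[13 19 9 23 11] head=4 tail=2 count=3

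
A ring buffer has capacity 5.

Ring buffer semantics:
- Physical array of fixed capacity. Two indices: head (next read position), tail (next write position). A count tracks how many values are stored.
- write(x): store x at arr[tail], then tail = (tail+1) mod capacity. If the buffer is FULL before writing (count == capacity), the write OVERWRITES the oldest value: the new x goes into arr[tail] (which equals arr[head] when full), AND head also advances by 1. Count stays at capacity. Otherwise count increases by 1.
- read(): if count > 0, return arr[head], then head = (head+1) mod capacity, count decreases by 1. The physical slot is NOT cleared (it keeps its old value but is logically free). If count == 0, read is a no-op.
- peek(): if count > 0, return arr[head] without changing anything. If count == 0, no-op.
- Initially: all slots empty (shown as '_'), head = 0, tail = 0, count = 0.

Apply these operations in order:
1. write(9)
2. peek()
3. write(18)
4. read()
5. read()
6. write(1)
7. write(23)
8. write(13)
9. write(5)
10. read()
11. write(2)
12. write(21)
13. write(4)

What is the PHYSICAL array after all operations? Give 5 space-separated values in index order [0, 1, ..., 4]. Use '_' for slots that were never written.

After op 1 (write(9)): arr=[9 _ _ _ _] head=0 tail=1 count=1
After op 2 (peek()): arr=[9 _ _ _ _] head=0 tail=1 count=1
After op 3 (write(18)): arr=[9 18 _ _ _] head=0 tail=2 count=2
After op 4 (read()): arr=[9 18 _ _ _] head=1 tail=2 count=1
After op 5 (read()): arr=[9 18 _ _ _] head=2 tail=2 count=0
After op 6 (write(1)): arr=[9 18 1 _ _] head=2 tail=3 count=1
After op 7 (write(23)): arr=[9 18 1 23 _] head=2 tail=4 count=2
After op 8 (write(13)): arr=[9 18 1 23 13] head=2 tail=0 count=3
After op 9 (write(5)): arr=[5 18 1 23 13] head=2 tail=1 count=4
After op 10 (read()): arr=[5 18 1 23 13] head=3 tail=1 count=3
After op 11 (write(2)): arr=[5 2 1 23 13] head=3 tail=2 count=4
After op 12 (write(21)): arr=[5 2 21 23 13] head=3 tail=3 count=5
After op 13 (write(4)): arr=[5 2 21 4 13] head=4 tail=4 count=5

Answer: 5 2 21 4 13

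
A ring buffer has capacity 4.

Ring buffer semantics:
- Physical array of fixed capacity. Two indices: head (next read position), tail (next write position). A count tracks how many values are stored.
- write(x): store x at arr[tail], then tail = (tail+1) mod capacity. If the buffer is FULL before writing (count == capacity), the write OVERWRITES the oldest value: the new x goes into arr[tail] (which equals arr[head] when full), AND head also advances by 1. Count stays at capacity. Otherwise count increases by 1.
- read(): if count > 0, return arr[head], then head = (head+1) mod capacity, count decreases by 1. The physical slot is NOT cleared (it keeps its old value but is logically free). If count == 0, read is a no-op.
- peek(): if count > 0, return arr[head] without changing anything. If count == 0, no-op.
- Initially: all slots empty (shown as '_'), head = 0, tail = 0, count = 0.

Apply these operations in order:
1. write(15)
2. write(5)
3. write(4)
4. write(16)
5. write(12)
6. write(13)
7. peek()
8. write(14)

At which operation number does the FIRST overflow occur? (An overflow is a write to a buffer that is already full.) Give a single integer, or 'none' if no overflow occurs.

After op 1 (write(15)): arr=[15 _ _ _] head=0 tail=1 count=1
After op 2 (write(5)): arr=[15 5 _ _] head=0 tail=2 count=2
After op 3 (write(4)): arr=[15 5 4 _] head=0 tail=3 count=3
After op 4 (write(16)): arr=[15 5 4 16] head=0 tail=0 count=4
After op 5 (write(12)): arr=[12 5 4 16] head=1 tail=1 count=4
After op 6 (write(13)): arr=[12 13 4 16] head=2 tail=2 count=4
After op 7 (peek()): arr=[12 13 4 16] head=2 tail=2 count=4
After op 8 (write(14)): arr=[12 13 14 16] head=3 tail=3 count=4

Answer: 5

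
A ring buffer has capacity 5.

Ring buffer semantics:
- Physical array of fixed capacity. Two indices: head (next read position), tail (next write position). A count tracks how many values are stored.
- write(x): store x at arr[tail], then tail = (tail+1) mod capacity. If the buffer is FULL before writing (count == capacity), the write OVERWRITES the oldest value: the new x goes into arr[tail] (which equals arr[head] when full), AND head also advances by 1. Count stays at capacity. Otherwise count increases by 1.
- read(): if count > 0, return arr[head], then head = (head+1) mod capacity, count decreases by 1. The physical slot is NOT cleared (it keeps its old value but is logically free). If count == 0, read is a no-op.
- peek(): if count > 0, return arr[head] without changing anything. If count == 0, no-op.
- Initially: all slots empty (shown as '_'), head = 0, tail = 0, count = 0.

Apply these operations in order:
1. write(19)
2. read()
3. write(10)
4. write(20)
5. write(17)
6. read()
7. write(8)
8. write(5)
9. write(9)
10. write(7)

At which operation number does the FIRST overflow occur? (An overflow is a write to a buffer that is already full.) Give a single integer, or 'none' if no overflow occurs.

After op 1 (write(19)): arr=[19 _ _ _ _] head=0 tail=1 count=1
After op 2 (read()): arr=[19 _ _ _ _] head=1 tail=1 count=0
After op 3 (write(10)): arr=[19 10 _ _ _] head=1 tail=2 count=1
After op 4 (write(20)): arr=[19 10 20 _ _] head=1 tail=3 count=2
After op 5 (write(17)): arr=[19 10 20 17 _] head=1 tail=4 count=3
After op 6 (read()): arr=[19 10 20 17 _] head=2 tail=4 count=2
After op 7 (write(8)): arr=[19 10 20 17 8] head=2 tail=0 count=3
After op 8 (write(5)): arr=[5 10 20 17 8] head=2 tail=1 count=4
After op 9 (write(9)): arr=[5 9 20 17 8] head=2 tail=2 count=5
After op 10 (write(7)): arr=[5 9 7 17 8] head=3 tail=3 count=5

Answer: 10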